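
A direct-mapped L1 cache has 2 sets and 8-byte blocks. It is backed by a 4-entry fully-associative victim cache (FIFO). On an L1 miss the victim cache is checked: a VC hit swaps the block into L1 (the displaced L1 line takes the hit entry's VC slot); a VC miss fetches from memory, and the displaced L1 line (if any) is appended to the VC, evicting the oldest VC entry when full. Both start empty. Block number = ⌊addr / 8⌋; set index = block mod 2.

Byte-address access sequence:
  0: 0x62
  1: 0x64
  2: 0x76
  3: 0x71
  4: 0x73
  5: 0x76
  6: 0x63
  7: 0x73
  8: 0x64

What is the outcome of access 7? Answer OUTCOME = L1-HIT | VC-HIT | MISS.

OUTCOME = VC-HIT

  [0] addr=0x62 blk=12 s=0: MISS | VC []
  [1] addr=0x64 blk=12 s=0: L1-HIT | VC []
  [2] addr=0x76 blk=14 s=0: MISS | VC [12]
  [3] addr=0x71 blk=14 s=0: L1-HIT | VC [12]
  [4] addr=0x73 blk=14 s=0: L1-HIT | VC [12]
  [5] addr=0x76 blk=14 s=0: L1-HIT | VC [12]
  [6] addr=0x63 blk=12 s=0: VC-HIT | VC [14]
  [7] addr=0x73 blk=14 s=0: VC-HIT | VC [12]
  [8] addr=0x64 blk=12 s=0: VC-HIT | VC [14]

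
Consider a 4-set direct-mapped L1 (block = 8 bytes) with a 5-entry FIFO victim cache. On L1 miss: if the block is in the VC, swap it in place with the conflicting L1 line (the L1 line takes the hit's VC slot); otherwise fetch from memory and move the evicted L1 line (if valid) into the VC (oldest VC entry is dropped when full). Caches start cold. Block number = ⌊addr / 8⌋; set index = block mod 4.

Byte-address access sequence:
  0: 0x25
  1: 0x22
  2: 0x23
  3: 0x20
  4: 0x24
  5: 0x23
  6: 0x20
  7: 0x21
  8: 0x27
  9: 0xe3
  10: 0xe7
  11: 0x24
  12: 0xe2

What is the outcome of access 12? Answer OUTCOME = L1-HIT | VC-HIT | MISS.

  [0] addr=0x25 blk=4 s=0: MISS | VC []
  [1] addr=0x22 blk=4 s=0: L1-HIT | VC []
  [2] addr=0x23 blk=4 s=0: L1-HIT | VC []
  [3] addr=0x20 blk=4 s=0: L1-HIT | VC []
  [4] addr=0x24 blk=4 s=0: L1-HIT | VC []
  [5] addr=0x23 blk=4 s=0: L1-HIT | VC []
  [6] addr=0x20 blk=4 s=0: L1-HIT | VC []
  [7] addr=0x21 blk=4 s=0: L1-HIT | VC []
  [8] addr=0x27 blk=4 s=0: L1-HIT | VC []
  [9] addr=0xe3 blk=28 s=0: MISS | VC [4]
  [10] addr=0xe7 blk=28 s=0: L1-HIT | VC [4]
  [11] addr=0x24 blk=4 s=0: VC-HIT | VC [28]
  [12] addr=0xe2 blk=28 s=0: VC-HIT | VC [4]

OUTCOME = VC-HIT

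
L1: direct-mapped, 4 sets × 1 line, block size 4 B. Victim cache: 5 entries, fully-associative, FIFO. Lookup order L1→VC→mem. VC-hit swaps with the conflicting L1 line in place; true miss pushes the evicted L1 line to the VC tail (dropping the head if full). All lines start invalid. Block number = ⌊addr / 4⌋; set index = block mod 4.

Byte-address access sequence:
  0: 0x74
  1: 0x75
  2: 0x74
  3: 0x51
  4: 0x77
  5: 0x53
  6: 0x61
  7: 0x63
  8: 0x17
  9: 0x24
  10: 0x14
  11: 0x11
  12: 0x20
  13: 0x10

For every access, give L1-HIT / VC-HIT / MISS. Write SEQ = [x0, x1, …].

0: 0x74 (blk 29, set 1) → MISS  vc=[]
1: 0x75 (blk 29, set 1) → L1-HIT  vc=[]
2: 0x74 (blk 29, set 1) → L1-HIT  vc=[]
3: 0x51 (blk 20, set 0) → MISS  vc=[]
4: 0x77 (blk 29, set 1) → L1-HIT  vc=[]
5: 0x53 (blk 20, set 0) → L1-HIT  vc=[]
6: 0x61 (blk 24, set 0) → MISS  vc=[20]
7: 0x63 (blk 24, set 0) → L1-HIT  vc=[20]
8: 0x17 (blk 5, set 1) → MISS  vc=[20, 29]
9: 0x24 (blk 9, set 1) → MISS  vc=[20, 29, 5]
10: 0x14 (blk 5, set 1) → VC-HIT  vc=[20, 29, 9]
11: 0x11 (blk 4, set 0) → MISS  vc=[20, 29, 9, 24]
12: 0x20 (blk 8, set 0) → MISS  vc=[20, 29, 9, 24, 4]
13: 0x10 (blk 4, set 0) → VC-HIT  vc=[20, 29, 9, 24, 8]

SEQ = [MISS, L1-HIT, L1-HIT, MISS, L1-HIT, L1-HIT, MISS, L1-HIT, MISS, MISS, VC-HIT, MISS, MISS, VC-HIT]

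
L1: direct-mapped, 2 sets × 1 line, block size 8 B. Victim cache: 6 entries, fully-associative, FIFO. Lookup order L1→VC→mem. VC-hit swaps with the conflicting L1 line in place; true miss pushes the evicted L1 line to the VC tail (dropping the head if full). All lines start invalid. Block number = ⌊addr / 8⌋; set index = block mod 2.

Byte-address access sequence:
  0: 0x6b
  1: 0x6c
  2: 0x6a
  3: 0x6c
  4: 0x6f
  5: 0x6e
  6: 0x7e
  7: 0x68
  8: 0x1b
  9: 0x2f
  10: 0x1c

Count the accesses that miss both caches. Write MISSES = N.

0: 0x6b (blk 13, set 1) → MISS  vc=[]
1: 0x6c (blk 13, set 1) → L1-HIT  vc=[]
2: 0x6a (blk 13, set 1) → L1-HIT  vc=[]
3: 0x6c (blk 13, set 1) → L1-HIT  vc=[]
4: 0x6f (blk 13, set 1) → L1-HIT  vc=[]
5: 0x6e (blk 13, set 1) → L1-HIT  vc=[]
6: 0x7e (blk 15, set 1) → MISS  vc=[13]
7: 0x68 (blk 13, set 1) → VC-HIT  vc=[15]
8: 0x1b (blk 3, set 1) → MISS  vc=[15, 13]
9: 0x2f (blk 5, set 1) → MISS  vc=[15, 13, 3]
10: 0x1c (blk 3, set 1) → VC-HIT  vc=[15, 13, 5]

MISSES = 4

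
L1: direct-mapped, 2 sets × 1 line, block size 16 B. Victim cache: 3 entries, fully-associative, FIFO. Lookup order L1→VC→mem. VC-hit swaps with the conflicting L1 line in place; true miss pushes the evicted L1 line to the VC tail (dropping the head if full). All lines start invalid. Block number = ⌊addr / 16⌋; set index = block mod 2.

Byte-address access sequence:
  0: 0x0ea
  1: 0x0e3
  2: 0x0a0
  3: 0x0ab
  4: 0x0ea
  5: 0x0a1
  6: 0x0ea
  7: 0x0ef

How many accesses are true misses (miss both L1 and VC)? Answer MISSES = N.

MISSES = 2

#0 0xea→b14/s0 MISS; vc=[]
#1 0xe3→b14/s0 L1-HIT; vc=[]
#2 0xa0→b10/s0 MISS; vc=[14]
#3 0xab→b10/s0 L1-HIT; vc=[14]
#4 0xea→b14/s0 VC-HIT; vc=[10]
#5 0xa1→b10/s0 VC-HIT; vc=[14]
#6 0xea→b14/s0 VC-HIT; vc=[10]
#7 0xef→b14/s0 L1-HIT; vc=[10]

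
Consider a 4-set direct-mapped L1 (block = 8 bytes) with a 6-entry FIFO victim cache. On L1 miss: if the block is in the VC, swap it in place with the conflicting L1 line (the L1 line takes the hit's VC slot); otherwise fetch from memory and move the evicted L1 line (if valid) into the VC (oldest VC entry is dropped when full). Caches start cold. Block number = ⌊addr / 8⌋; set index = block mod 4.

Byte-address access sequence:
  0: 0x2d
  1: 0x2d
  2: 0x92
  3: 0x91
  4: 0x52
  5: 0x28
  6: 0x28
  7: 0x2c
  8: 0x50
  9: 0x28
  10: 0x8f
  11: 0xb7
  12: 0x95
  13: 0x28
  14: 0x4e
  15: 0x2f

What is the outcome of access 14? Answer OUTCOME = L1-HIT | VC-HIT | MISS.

OUTCOME = MISS

#0 0x2d→b5/s1 MISS; vc=[]
#1 0x2d→b5/s1 L1-HIT; vc=[]
#2 0x92→b18/s2 MISS; vc=[]
#3 0x91→b18/s2 L1-HIT; vc=[]
#4 0x52→b10/s2 MISS; vc=[18]
#5 0x28→b5/s1 L1-HIT; vc=[18]
#6 0x28→b5/s1 L1-HIT; vc=[18]
#7 0x2c→b5/s1 L1-HIT; vc=[18]
#8 0x50→b10/s2 L1-HIT; vc=[18]
#9 0x28→b5/s1 L1-HIT; vc=[18]
#10 0x8f→b17/s1 MISS; vc=[18,5]
#11 0xb7→b22/s2 MISS; vc=[18,5,10]
#12 0x95→b18/s2 VC-HIT; vc=[22,5,10]
#13 0x28→b5/s1 VC-HIT; vc=[22,17,10]
#14 0x4e→b9/s1 MISS; vc=[22,17,10,5]
#15 0x2f→b5/s1 VC-HIT; vc=[22,17,10,9]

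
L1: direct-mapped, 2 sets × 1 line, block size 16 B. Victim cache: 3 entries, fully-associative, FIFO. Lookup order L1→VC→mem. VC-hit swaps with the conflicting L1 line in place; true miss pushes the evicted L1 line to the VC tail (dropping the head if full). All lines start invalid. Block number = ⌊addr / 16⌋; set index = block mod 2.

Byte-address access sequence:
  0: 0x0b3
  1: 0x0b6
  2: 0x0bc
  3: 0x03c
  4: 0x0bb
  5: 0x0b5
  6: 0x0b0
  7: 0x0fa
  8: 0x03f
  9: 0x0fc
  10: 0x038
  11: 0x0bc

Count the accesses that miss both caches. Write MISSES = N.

0: 0xb3 (blk 11, set 1) → MISS  vc=[]
1: 0xb6 (blk 11, set 1) → L1-HIT  vc=[]
2: 0xbc (blk 11, set 1) → L1-HIT  vc=[]
3: 0x3c (blk 3, set 1) → MISS  vc=[11]
4: 0xbb (blk 11, set 1) → VC-HIT  vc=[3]
5: 0xb5 (blk 11, set 1) → L1-HIT  vc=[3]
6: 0xb0 (blk 11, set 1) → L1-HIT  vc=[3]
7: 0xfa (blk 15, set 1) → MISS  vc=[3, 11]
8: 0x3f (blk 3, set 1) → VC-HIT  vc=[15, 11]
9: 0xfc (blk 15, set 1) → VC-HIT  vc=[3, 11]
10: 0x38 (blk 3, set 1) → VC-HIT  vc=[15, 11]
11: 0xbc (blk 11, set 1) → VC-HIT  vc=[15, 3]

MISSES = 3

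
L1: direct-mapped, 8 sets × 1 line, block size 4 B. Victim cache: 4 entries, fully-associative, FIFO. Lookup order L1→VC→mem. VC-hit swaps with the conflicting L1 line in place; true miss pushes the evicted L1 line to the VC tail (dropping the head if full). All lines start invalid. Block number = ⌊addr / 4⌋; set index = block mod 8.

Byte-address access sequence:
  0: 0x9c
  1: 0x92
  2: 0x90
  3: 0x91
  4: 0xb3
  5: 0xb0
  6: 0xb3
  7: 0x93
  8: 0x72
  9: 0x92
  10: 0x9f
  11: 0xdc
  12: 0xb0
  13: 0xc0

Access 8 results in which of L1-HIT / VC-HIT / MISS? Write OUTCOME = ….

0: 0x9c (blk 39, set 7) → MISS  vc=[]
1: 0x92 (blk 36, set 4) → MISS  vc=[]
2: 0x90 (blk 36, set 4) → L1-HIT  vc=[]
3: 0x91 (blk 36, set 4) → L1-HIT  vc=[]
4: 0xb3 (blk 44, set 4) → MISS  vc=[36]
5: 0xb0 (blk 44, set 4) → L1-HIT  vc=[36]
6: 0xb3 (blk 44, set 4) → L1-HIT  vc=[36]
7: 0x93 (blk 36, set 4) → VC-HIT  vc=[44]
8: 0x72 (blk 28, set 4) → MISS  vc=[44, 36]
9: 0x92 (blk 36, set 4) → VC-HIT  vc=[44, 28]
10: 0x9f (blk 39, set 7) → L1-HIT  vc=[44, 28]
11: 0xdc (blk 55, set 7) → MISS  vc=[44, 28, 39]
12: 0xb0 (blk 44, set 4) → VC-HIT  vc=[36, 28, 39]
13: 0xc0 (blk 48, set 0) → MISS  vc=[36, 28, 39]

OUTCOME = MISS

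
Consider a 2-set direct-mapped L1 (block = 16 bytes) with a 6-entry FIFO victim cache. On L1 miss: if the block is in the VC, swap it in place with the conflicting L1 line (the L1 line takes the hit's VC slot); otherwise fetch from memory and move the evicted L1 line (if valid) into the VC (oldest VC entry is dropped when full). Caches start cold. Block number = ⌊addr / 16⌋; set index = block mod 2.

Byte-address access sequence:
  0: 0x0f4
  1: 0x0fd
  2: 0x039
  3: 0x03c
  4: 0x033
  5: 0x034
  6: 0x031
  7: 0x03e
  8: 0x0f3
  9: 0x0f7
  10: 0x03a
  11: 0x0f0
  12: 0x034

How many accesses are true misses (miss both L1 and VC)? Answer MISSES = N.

MISSES = 2

#0 0xf4→b15/s1 MISS; vc=[]
#1 0xfd→b15/s1 L1-HIT; vc=[]
#2 0x39→b3/s1 MISS; vc=[15]
#3 0x3c→b3/s1 L1-HIT; vc=[15]
#4 0x33→b3/s1 L1-HIT; vc=[15]
#5 0x34→b3/s1 L1-HIT; vc=[15]
#6 0x31→b3/s1 L1-HIT; vc=[15]
#7 0x3e→b3/s1 L1-HIT; vc=[15]
#8 0xf3→b15/s1 VC-HIT; vc=[3]
#9 0xf7→b15/s1 L1-HIT; vc=[3]
#10 0x3a→b3/s1 VC-HIT; vc=[15]
#11 0xf0→b15/s1 VC-HIT; vc=[3]
#12 0x34→b3/s1 VC-HIT; vc=[15]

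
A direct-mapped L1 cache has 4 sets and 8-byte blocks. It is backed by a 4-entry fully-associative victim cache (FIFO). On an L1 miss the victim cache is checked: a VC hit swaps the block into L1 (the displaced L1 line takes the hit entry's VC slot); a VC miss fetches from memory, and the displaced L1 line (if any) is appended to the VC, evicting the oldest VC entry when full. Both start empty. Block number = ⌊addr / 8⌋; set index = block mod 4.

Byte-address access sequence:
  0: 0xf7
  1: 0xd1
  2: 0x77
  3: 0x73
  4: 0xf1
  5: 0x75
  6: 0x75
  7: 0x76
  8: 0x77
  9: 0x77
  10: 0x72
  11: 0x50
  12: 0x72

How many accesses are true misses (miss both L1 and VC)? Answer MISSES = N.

MISSES = 4

  [0] addr=0xf7 blk=30 s=2: MISS | VC []
  [1] addr=0xd1 blk=26 s=2: MISS | VC [30]
  [2] addr=0x77 blk=14 s=2: MISS | VC [30, 26]
  [3] addr=0x73 blk=14 s=2: L1-HIT | VC [30, 26]
  [4] addr=0xf1 blk=30 s=2: VC-HIT | VC [14, 26]
  [5] addr=0x75 blk=14 s=2: VC-HIT | VC [30, 26]
  [6] addr=0x75 blk=14 s=2: L1-HIT | VC [30, 26]
  [7] addr=0x76 blk=14 s=2: L1-HIT | VC [30, 26]
  [8] addr=0x77 blk=14 s=2: L1-HIT | VC [30, 26]
  [9] addr=0x77 blk=14 s=2: L1-HIT | VC [30, 26]
  [10] addr=0x72 blk=14 s=2: L1-HIT | VC [30, 26]
  [11] addr=0x50 blk=10 s=2: MISS | VC [30, 26, 14]
  [12] addr=0x72 blk=14 s=2: VC-HIT | VC [30, 26, 10]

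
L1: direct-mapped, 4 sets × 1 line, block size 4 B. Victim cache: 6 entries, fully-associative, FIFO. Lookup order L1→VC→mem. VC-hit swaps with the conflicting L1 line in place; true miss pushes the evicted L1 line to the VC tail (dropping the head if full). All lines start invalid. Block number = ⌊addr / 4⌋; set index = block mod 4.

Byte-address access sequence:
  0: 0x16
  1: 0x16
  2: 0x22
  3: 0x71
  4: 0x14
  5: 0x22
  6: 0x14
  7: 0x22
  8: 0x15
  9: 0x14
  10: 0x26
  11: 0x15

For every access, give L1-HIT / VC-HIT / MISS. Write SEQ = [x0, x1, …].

SEQ = [MISS, L1-HIT, MISS, MISS, L1-HIT, VC-HIT, L1-HIT, L1-HIT, L1-HIT, L1-HIT, MISS, VC-HIT]

  [0] addr=0x16 blk=5 s=1: MISS | VC []
  [1] addr=0x16 blk=5 s=1: L1-HIT | VC []
  [2] addr=0x22 blk=8 s=0: MISS | VC []
  [3] addr=0x71 blk=28 s=0: MISS | VC [8]
  [4] addr=0x14 blk=5 s=1: L1-HIT | VC [8]
  [5] addr=0x22 blk=8 s=0: VC-HIT | VC [28]
  [6] addr=0x14 blk=5 s=1: L1-HIT | VC [28]
  [7] addr=0x22 blk=8 s=0: L1-HIT | VC [28]
  [8] addr=0x15 blk=5 s=1: L1-HIT | VC [28]
  [9] addr=0x14 blk=5 s=1: L1-HIT | VC [28]
  [10] addr=0x26 blk=9 s=1: MISS | VC [28, 5]
  [11] addr=0x15 blk=5 s=1: VC-HIT | VC [28, 9]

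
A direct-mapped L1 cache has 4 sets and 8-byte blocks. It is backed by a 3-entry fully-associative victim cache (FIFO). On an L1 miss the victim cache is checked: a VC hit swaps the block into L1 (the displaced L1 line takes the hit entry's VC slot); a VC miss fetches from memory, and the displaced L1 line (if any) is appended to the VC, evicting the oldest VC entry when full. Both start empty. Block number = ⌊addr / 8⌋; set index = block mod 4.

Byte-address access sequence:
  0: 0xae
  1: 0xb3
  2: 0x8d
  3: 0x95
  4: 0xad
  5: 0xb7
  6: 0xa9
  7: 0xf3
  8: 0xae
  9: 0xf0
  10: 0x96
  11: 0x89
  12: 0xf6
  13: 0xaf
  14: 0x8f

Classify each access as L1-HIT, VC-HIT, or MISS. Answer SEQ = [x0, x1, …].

0: 0xae (blk 21, set 1) → MISS  vc=[]
1: 0xb3 (blk 22, set 2) → MISS  vc=[]
2: 0x8d (blk 17, set 1) → MISS  vc=[21]
3: 0x95 (blk 18, set 2) → MISS  vc=[21, 22]
4: 0xad (blk 21, set 1) → VC-HIT  vc=[17, 22]
5: 0xb7 (blk 22, set 2) → VC-HIT  vc=[17, 18]
6: 0xa9 (blk 21, set 1) → L1-HIT  vc=[17, 18]
7: 0xf3 (blk 30, set 2) → MISS  vc=[17, 18, 22]
8: 0xae (blk 21, set 1) → L1-HIT  vc=[17, 18, 22]
9: 0xf0 (blk 30, set 2) → L1-HIT  vc=[17, 18, 22]
10: 0x96 (blk 18, set 2) → VC-HIT  vc=[17, 30, 22]
11: 0x89 (blk 17, set 1) → VC-HIT  vc=[21, 30, 22]
12: 0xf6 (blk 30, set 2) → VC-HIT  vc=[21, 18, 22]
13: 0xaf (blk 21, set 1) → VC-HIT  vc=[17, 18, 22]
14: 0x8f (blk 17, set 1) → VC-HIT  vc=[21, 18, 22]

SEQ = [MISS, MISS, MISS, MISS, VC-HIT, VC-HIT, L1-HIT, MISS, L1-HIT, L1-HIT, VC-HIT, VC-HIT, VC-HIT, VC-HIT, VC-HIT]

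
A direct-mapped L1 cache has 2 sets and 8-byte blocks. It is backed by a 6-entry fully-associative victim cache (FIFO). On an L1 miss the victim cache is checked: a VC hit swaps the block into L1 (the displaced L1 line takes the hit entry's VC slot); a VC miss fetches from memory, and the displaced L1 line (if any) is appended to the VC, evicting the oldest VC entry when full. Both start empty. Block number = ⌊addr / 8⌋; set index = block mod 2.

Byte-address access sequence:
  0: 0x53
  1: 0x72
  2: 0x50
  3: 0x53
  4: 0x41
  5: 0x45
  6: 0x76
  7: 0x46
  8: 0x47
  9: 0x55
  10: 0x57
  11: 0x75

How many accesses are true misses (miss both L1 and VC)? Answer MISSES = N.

MISSES = 3

0: 0x53 (blk 10, set 0) → MISS  vc=[]
1: 0x72 (blk 14, set 0) → MISS  vc=[10]
2: 0x50 (blk 10, set 0) → VC-HIT  vc=[14]
3: 0x53 (blk 10, set 0) → L1-HIT  vc=[14]
4: 0x41 (blk 8, set 0) → MISS  vc=[14, 10]
5: 0x45 (blk 8, set 0) → L1-HIT  vc=[14, 10]
6: 0x76 (blk 14, set 0) → VC-HIT  vc=[8, 10]
7: 0x46 (blk 8, set 0) → VC-HIT  vc=[14, 10]
8: 0x47 (blk 8, set 0) → L1-HIT  vc=[14, 10]
9: 0x55 (blk 10, set 0) → VC-HIT  vc=[14, 8]
10: 0x57 (blk 10, set 0) → L1-HIT  vc=[14, 8]
11: 0x75 (blk 14, set 0) → VC-HIT  vc=[10, 8]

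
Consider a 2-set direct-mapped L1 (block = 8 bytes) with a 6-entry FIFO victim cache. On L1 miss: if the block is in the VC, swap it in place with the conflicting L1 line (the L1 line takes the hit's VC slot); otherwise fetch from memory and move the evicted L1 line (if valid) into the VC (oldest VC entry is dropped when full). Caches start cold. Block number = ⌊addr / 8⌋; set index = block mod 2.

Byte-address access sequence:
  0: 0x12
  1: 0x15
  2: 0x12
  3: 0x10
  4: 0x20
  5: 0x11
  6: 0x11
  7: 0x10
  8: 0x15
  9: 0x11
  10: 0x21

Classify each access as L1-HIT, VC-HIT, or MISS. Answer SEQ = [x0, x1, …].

#0 0x12→b2/s0 MISS; vc=[]
#1 0x15→b2/s0 L1-HIT; vc=[]
#2 0x12→b2/s0 L1-HIT; vc=[]
#3 0x10→b2/s0 L1-HIT; vc=[]
#4 0x20→b4/s0 MISS; vc=[2]
#5 0x11→b2/s0 VC-HIT; vc=[4]
#6 0x11→b2/s0 L1-HIT; vc=[4]
#7 0x10→b2/s0 L1-HIT; vc=[4]
#8 0x15→b2/s0 L1-HIT; vc=[4]
#9 0x11→b2/s0 L1-HIT; vc=[4]
#10 0x21→b4/s0 VC-HIT; vc=[2]

SEQ = [MISS, L1-HIT, L1-HIT, L1-HIT, MISS, VC-HIT, L1-HIT, L1-HIT, L1-HIT, L1-HIT, VC-HIT]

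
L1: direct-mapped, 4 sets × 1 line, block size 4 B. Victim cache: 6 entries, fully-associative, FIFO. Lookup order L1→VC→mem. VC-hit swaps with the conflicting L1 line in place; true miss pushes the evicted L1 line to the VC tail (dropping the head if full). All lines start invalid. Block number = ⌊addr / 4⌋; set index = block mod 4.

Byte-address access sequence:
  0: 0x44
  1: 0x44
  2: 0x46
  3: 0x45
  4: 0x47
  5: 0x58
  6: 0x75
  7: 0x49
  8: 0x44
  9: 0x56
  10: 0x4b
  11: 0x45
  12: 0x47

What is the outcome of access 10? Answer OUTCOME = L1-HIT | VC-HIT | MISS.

0: 0x44 (blk 17, set 1) → MISS  vc=[]
1: 0x44 (blk 17, set 1) → L1-HIT  vc=[]
2: 0x46 (blk 17, set 1) → L1-HIT  vc=[]
3: 0x45 (blk 17, set 1) → L1-HIT  vc=[]
4: 0x47 (blk 17, set 1) → L1-HIT  vc=[]
5: 0x58 (blk 22, set 2) → MISS  vc=[]
6: 0x75 (blk 29, set 1) → MISS  vc=[17]
7: 0x49 (blk 18, set 2) → MISS  vc=[17, 22]
8: 0x44 (blk 17, set 1) → VC-HIT  vc=[29, 22]
9: 0x56 (blk 21, set 1) → MISS  vc=[29, 22, 17]
10: 0x4b (blk 18, set 2) → L1-HIT  vc=[29, 22, 17]
11: 0x45 (blk 17, set 1) → VC-HIT  vc=[29, 22, 21]
12: 0x47 (blk 17, set 1) → L1-HIT  vc=[29, 22, 21]

OUTCOME = L1-HIT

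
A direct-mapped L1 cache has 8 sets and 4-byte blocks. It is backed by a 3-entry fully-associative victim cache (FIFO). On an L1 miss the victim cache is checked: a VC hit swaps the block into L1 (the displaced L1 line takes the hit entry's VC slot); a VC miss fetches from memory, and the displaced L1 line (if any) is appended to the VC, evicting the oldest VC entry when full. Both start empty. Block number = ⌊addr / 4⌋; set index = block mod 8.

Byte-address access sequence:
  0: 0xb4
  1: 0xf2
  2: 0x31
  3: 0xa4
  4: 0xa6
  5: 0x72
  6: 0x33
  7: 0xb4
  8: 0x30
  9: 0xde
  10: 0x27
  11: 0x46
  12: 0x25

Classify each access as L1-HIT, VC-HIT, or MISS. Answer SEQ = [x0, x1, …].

#0 0xb4→b45/s5 MISS; vc=[]
#1 0xf2→b60/s4 MISS; vc=[]
#2 0x31→b12/s4 MISS; vc=[60]
#3 0xa4→b41/s1 MISS; vc=[60]
#4 0xa6→b41/s1 L1-HIT; vc=[60]
#5 0x72→b28/s4 MISS; vc=[60,12]
#6 0x33→b12/s4 VC-HIT; vc=[60,28]
#7 0xb4→b45/s5 L1-HIT; vc=[60,28]
#8 0x30→b12/s4 L1-HIT; vc=[60,28]
#9 0xde→b55/s7 MISS; vc=[60,28]
#10 0x27→b9/s1 MISS; vc=[60,28,41]
#11 0x46→b17/s1 MISS; vc=[28,41,9]
#12 0x25→b9/s1 VC-HIT; vc=[28,41,17]

SEQ = [MISS, MISS, MISS, MISS, L1-HIT, MISS, VC-HIT, L1-HIT, L1-HIT, MISS, MISS, MISS, VC-HIT]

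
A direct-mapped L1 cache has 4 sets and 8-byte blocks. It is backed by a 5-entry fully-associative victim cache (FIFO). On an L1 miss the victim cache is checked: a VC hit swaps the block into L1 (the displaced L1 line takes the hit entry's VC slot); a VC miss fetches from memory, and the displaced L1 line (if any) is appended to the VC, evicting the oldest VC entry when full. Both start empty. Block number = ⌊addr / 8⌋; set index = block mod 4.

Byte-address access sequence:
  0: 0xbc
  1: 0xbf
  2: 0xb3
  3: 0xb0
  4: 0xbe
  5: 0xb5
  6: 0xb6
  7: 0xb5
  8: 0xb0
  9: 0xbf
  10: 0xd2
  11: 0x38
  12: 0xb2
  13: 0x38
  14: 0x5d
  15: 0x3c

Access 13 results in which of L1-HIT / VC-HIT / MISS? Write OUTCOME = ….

0: 0xbc (blk 23, set 3) → MISS  vc=[]
1: 0xbf (blk 23, set 3) → L1-HIT  vc=[]
2: 0xb3 (blk 22, set 2) → MISS  vc=[]
3: 0xb0 (blk 22, set 2) → L1-HIT  vc=[]
4: 0xbe (blk 23, set 3) → L1-HIT  vc=[]
5: 0xb5 (blk 22, set 2) → L1-HIT  vc=[]
6: 0xb6 (blk 22, set 2) → L1-HIT  vc=[]
7: 0xb5 (blk 22, set 2) → L1-HIT  vc=[]
8: 0xb0 (blk 22, set 2) → L1-HIT  vc=[]
9: 0xbf (blk 23, set 3) → L1-HIT  vc=[]
10: 0xd2 (blk 26, set 2) → MISS  vc=[22]
11: 0x38 (blk 7, set 3) → MISS  vc=[22, 23]
12: 0xb2 (blk 22, set 2) → VC-HIT  vc=[26, 23]
13: 0x38 (blk 7, set 3) → L1-HIT  vc=[26, 23]
14: 0x5d (blk 11, set 3) → MISS  vc=[26, 23, 7]
15: 0x3c (blk 7, set 3) → VC-HIT  vc=[26, 23, 11]

OUTCOME = L1-HIT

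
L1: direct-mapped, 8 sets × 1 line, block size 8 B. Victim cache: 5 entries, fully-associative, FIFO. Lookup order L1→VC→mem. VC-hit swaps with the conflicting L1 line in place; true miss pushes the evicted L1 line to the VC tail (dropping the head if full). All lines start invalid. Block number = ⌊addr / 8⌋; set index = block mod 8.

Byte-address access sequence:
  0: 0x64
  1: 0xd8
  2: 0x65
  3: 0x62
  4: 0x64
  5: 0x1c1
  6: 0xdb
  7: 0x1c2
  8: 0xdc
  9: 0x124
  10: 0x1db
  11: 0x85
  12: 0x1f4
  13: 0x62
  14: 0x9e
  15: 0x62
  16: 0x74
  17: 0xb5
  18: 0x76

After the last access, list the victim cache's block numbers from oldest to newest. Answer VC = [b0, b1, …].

VC = [27, 56, 59, 62, 22]

#0 0x64→b12/s4 MISS; vc=[]
#1 0xd8→b27/s3 MISS; vc=[]
#2 0x65→b12/s4 L1-HIT; vc=[]
#3 0x62→b12/s4 L1-HIT; vc=[]
#4 0x64→b12/s4 L1-HIT; vc=[]
#5 0x1c1→b56/s0 MISS; vc=[]
#6 0xdb→b27/s3 L1-HIT; vc=[]
#7 0x1c2→b56/s0 L1-HIT; vc=[]
#8 0xdc→b27/s3 L1-HIT; vc=[]
#9 0x124→b36/s4 MISS; vc=[12]
#10 0x1db→b59/s3 MISS; vc=[12,27]
#11 0x85→b16/s0 MISS; vc=[12,27,56]
#12 0x1f4→b62/s6 MISS; vc=[12,27,56]
#13 0x62→b12/s4 VC-HIT; vc=[36,27,56]
#14 0x9e→b19/s3 MISS; vc=[36,27,56,59]
#15 0x62→b12/s4 L1-HIT; vc=[36,27,56,59]
#16 0x74→b14/s6 MISS; vc=[36,27,56,59,62]
#17 0xb5→b22/s6 MISS; vc=[27,56,59,62,14]
#18 0x76→b14/s6 VC-HIT; vc=[27,56,59,62,22]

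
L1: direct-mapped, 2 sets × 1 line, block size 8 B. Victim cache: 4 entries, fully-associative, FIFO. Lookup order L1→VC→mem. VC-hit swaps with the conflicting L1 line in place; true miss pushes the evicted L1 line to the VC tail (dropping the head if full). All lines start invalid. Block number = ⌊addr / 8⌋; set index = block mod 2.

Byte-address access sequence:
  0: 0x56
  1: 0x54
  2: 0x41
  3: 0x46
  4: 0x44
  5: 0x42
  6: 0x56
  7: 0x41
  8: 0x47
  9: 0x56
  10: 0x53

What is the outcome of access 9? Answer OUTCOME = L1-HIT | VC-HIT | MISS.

#0 0x56→b10/s0 MISS; vc=[]
#1 0x54→b10/s0 L1-HIT; vc=[]
#2 0x41→b8/s0 MISS; vc=[10]
#3 0x46→b8/s0 L1-HIT; vc=[10]
#4 0x44→b8/s0 L1-HIT; vc=[10]
#5 0x42→b8/s0 L1-HIT; vc=[10]
#6 0x56→b10/s0 VC-HIT; vc=[8]
#7 0x41→b8/s0 VC-HIT; vc=[10]
#8 0x47→b8/s0 L1-HIT; vc=[10]
#9 0x56→b10/s0 VC-HIT; vc=[8]
#10 0x53→b10/s0 L1-HIT; vc=[8]

OUTCOME = VC-HIT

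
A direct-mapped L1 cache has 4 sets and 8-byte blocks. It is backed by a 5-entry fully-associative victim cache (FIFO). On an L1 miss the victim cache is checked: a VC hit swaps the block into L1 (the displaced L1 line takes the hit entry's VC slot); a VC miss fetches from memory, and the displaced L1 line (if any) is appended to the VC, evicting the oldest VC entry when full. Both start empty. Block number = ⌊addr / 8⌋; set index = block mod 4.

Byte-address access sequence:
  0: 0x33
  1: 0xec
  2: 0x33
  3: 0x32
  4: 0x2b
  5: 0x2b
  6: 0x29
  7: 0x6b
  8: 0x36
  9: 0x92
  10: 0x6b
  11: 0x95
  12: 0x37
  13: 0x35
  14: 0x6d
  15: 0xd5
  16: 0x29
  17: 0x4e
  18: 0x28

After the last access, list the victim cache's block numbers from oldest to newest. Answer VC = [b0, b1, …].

0: 0x33 (blk 6, set 2) → MISS  vc=[]
1: 0xec (blk 29, set 1) → MISS  vc=[]
2: 0x33 (blk 6, set 2) → L1-HIT  vc=[]
3: 0x32 (blk 6, set 2) → L1-HIT  vc=[]
4: 0x2b (blk 5, set 1) → MISS  vc=[29]
5: 0x2b (blk 5, set 1) → L1-HIT  vc=[29]
6: 0x29 (blk 5, set 1) → L1-HIT  vc=[29]
7: 0x6b (blk 13, set 1) → MISS  vc=[29, 5]
8: 0x36 (blk 6, set 2) → L1-HIT  vc=[29, 5]
9: 0x92 (blk 18, set 2) → MISS  vc=[29, 5, 6]
10: 0x6b (blk 13, set 1) → L1-HIT  vc=[29, 5, 6]
11: 0x95 (blk 18, set 2) → L1-HIT  vc=[29, 5, 6]
12: 0x37 (blk 6, set 2) → VC-HIT  vc=[29, 5, 18]
13: 0x35 (blk 6, set 2) → L1-HIT  vc=[29, 5, 18]
14: 0x6d (blk 13, set 1) → L1-HIT  vc=[29, 5, 18]
15: 0xd5 (blk 26, set 2) → MISS  vc=[29, 5, 18, 6]
16: 0x29 (blk 5, set 1) → VC-HIT  vc=[29, 13, 18, 6]
17: 0x4e (blk 9, set 1) → MISS  vc=[29, 13, 18, 6, 5]
18: 0x28 (blk 5, set 1) → VC-HIT  vc=[29, 13, 18, 6, 9]

VC = [29, 13, 18, 6, 9]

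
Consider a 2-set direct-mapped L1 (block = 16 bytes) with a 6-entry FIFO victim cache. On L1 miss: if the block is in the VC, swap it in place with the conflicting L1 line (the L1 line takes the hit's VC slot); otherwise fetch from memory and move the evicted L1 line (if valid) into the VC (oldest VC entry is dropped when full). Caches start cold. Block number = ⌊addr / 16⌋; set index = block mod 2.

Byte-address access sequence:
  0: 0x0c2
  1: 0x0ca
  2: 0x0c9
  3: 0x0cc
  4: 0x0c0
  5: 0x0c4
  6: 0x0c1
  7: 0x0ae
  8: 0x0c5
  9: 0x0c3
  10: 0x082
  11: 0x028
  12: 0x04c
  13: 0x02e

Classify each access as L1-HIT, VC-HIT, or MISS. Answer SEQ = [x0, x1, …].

SEQ = [MISS, L1-HIT, L1-HIT, L1-HIT, L1-HIT, L1-HIT, L1-HIT, MISS, VC-HIT, L1-HIT, MISS, MISS, MISS, VC-HIT]

  [0] addr=0xc2 blk=12 s=0: MISS | VC []
  [1] addr=0xca blk=12 s=0: L1-HIT | VC []
  [2] addr=0xc9 blk=12 s=0: L1-HIT | VC []
  [3] addr=0xcc blk=12 s=0: L1-HIT | VC []
  [4] addr=0xc0 blk=12 s=0: L1-HIT | VC []
  [5] addr=0xc4 blk=12 s=0: L1-HIT | VC []
  [6] addr=0xc1 blk=12 s=0: L1-HIT | VC []
  [7] addr=0xae blk=10 s=0: MISS | VC [12]
  [8] addr=0xc5 blk=12 s=0: VC-HIT | VC [10]
  [9] addr=0xc3 blk=12 s=0: L1-HIT | VC [10]
  [10] addr=0x82 blk=8 s=0: MISS | VC [10, 12]
  [11] addr=0x28 blk=2 s=0: MISS | VC [10, 12, 8]
  [12] addr=0x4c blk=4 s=0: MISS | VC [10, 12, 8, 2]
  [13] addr=0x2e blk=2 s=0: VC-HIT | VC [10, 12, 8, 4]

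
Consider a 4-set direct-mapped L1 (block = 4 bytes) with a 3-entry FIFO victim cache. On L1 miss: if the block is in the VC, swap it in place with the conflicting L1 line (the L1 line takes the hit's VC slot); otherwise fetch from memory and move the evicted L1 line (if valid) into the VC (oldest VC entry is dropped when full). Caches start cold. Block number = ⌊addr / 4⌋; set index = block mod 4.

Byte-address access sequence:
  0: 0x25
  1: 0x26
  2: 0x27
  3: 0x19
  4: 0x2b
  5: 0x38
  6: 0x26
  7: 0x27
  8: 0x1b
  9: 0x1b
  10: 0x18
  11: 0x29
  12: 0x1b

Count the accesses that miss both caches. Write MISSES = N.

  [0] addr=0x25 blk=9 s=1: MISS | VC []
  [1] addr=0x26 blk=9 s=1: L1-HIT | VC []
  [2] addr=0x27 blk=9 s=1: L1-HIT | VC []
  [3] addr=0x19 blk=6 s=2: MISS | VC []
  [4] addr=0x2b blk=10 s=2: MISS | VC [6]
  [5] addr=0x38 blk=14 s=2: MISS | VC [6, 10]
  [6] addr=0x26 blk=9 s=1: L1-HIT | VC [6, 10]
  [7] addr=0x27 blk=9 s=1: L1-HIT | VC [6, 10]
  [8] addr=0x1b blk=6 s=2: VC-HIT | VC [14, 10]
  [9] addr=0x1b blk=6 s=2: L1-HIT | VC [14, 10]
  [10] addr=0x18 blk=6 s=2: L1-HIT | VC [14, 10]
  [11] addr=0x29 blk=10 s=2: VC-HIT | VC [14, 6]
  [12] addr=0x1b blk=6 s=2: VC-HIT | VC [14, 10]

MISSES = 4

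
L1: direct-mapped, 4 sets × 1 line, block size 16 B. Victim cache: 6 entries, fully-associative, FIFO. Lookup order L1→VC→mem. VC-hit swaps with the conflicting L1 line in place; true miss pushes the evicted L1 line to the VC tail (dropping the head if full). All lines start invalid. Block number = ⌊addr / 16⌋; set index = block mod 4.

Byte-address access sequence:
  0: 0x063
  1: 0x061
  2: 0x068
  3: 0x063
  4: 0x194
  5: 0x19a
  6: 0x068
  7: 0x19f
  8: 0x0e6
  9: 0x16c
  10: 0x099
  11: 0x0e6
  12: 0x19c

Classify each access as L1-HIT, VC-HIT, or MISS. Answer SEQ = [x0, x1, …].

#0 0x63→b6/s2 MISS; vc=[]
#1 0x61→b6/s2 L1-HIT; vc=[]
#2 0x68→b6/s2 L1-HIT; vc=[]
#3 0x63→b6/s2 L1-HIT; vc=[]
#4 0x194→b25/s1 MISS; vc=[]
#5 0x19a→b25/s1 L1-HIT; vc=[]
#6 0x68→b6/s2 L1-HIT; vc=[]
#7 0x19f→b25/s1 L1-HIT; vc=[]
#8 0xe6→b14/s2 MISS; vc=[6]
#9 0x16c→b22/s2 MISS; vc=[6,14]
#10 0x99→b9/s1 MISS; vc=[6,14,25]
#11 0xe6→b14/s2 VC-HIT; vc=[6,22,25]
#12 0x19c→b25/s1 VC-HIT; vc=[6,22,9]

SEQ = [MISS, L1-HIT, L1-HIT, L1-HIT, MISS, L1-HIT, L1-HIT, L1-HIT, MISS, MISS, MISS, VC-HIT, VC-HIT]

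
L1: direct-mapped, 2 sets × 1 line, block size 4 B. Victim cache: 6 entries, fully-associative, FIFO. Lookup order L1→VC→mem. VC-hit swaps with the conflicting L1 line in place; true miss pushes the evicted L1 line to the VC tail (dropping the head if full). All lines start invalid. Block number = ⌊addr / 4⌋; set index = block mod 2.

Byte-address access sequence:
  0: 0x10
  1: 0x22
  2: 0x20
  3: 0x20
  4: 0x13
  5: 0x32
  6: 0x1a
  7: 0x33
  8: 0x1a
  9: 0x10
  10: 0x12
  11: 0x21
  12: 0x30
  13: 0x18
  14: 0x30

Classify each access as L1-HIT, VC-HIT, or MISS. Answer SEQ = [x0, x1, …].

  [0] addr=0x10 blk=4 s=0: MISS | VC []
  [1] addr=0x22 blk=8 s=0: MISS | VC [4]
  [2] addr=0x20 blk=8 s=0: L1-HIT | VC [4]
  [3] addr=0x20 blk=8 s=0: L1-HIT | VC [4]
  [4] addr=0x13 blk=4 s=0: VC-HIT | VC [8]
  [5] addr=0x32 blk=12 s=0: MISS | VC [8, 4]
  [6] addr=0x1a blk=6 s=0: MISS | VC [8, 4, 12]
  [7] addr=0x33 blk=12 s=0: VC-HIT | VC [8, 4, 6]
  [8] addr=0x1a blk=6 s=0: VC-HIT | VC [8, 4, 12]
  [9] addr=0x10 blk=4 s=0: VC-HIT | VC [8, 6, 12]
  [10] addr=0x12 blk=4 s=0: L1-HIT | VC [8, 6, 12]
  [11] addr=0x21 blk=8 s=0: VC-HIT | VC [4, 6, 12]
  [12] addr=0x30 blk=12 s=0: VC-HIT | VC [4, 6, 8]
  [13] addr=0x18 blk=6 s=0: VC-HIT | VC [4, 12, 8]
  [14] addr=0x30 blk=12 s=0: VC-HIT | VC [4, 6, 8]

SEQ = [MISS, MISS, L1-HIT, L1-HIT, VC-HIT, MISS, MISS, VC-HIT, VC-HIT, VC-HIT, L1-HIT, VC-HIT, VC-HIT, VC-HIT, VC-HIT]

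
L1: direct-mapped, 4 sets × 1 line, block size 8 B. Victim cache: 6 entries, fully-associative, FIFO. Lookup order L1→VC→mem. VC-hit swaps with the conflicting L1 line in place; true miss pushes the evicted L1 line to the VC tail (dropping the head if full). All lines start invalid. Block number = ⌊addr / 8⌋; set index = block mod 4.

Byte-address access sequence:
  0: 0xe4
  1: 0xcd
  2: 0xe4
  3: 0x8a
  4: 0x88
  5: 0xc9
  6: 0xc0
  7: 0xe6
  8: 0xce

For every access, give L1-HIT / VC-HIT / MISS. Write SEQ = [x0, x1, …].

SEQ = [MISS, MISS, L1-HIT, MISS, L1-HIT, VC-HIT, MISS, VC-HIT, L1-HIT]

  [0] addr=0xe4 blk=28 s=0: MISS | VC []
  [1] addr=0xcd blk=25 s=1: MISS | VC []
  [2] addr=0xe4 blk=28 s=0: L1-HIT | VC []
  [3] addr=0x8a blk=17 s=1: MISS | VC [25]
  [4] addr=0x88 blk=17 s=1: L1-HIT | VC [25]
  [5] addr=0xc9 blk=25 s=1: VC-HIT | VC [17]
  [6] addr=0xc0 blk=24 s=0: MISS | VC [17, 28]
  [7] addr=0xe6 blk=28 s=0: VC-HIT | VC [17, 24]
  [8] addr=0xce blk=25 s=1: L1-HIT | VC [17, 24]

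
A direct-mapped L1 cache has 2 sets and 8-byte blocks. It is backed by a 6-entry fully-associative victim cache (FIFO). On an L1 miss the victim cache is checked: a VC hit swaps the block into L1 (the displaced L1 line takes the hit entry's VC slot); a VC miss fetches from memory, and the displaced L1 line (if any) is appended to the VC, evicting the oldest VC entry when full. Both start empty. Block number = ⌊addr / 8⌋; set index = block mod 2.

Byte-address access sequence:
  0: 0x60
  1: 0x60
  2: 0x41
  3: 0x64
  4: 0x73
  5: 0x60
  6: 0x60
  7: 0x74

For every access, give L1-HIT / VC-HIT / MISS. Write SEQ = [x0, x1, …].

#0 0x60→b12/s0 MISS; vc=[]
#1 0x60→b12/s0 L1-HIT; vc=[]
#2 0x41→b8/s0 MISS; vc=[12]
#3 0x64→b12/s0 VC-HIT; vc=[8]
#4 0x73→b14/s0 MISS; vc=[8,12]
#5 0x60→b12/s0 VC-HIT; vc=[8,14]
#6 0x60→b12/s0 L1-HIT; vc=[8,14]
#7 0x74→b14/s0 VC-HIT; vc=[8,12]

SEQ = [MISS, L1-HIT, MISS, VC-HIT, MISS, VC-HIT, L1-HIT, VC-HIT]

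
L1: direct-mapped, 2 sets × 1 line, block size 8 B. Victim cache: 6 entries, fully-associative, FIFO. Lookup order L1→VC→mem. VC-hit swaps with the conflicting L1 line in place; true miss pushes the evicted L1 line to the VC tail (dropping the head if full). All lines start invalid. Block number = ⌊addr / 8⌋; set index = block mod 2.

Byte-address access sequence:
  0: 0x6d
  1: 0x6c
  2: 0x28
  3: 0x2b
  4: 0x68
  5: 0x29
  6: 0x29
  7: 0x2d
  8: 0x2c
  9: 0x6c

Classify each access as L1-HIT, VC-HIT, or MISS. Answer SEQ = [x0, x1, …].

SEQ = [MISS, L1-HIT, MISS, L1-HIT, VC-HIT, VC-HIT, L1-HIT, L1-HIT, L1-HIT, VC-HIT]

  [0] addr=0x6d blk=13 s=1: MISS | VC []
  [1] addr=0x6c blk=13 s=1: L1-HIT | VC []
  [2] addr=0x28 blk=5 s=1: MISS | VC [13]
  [3] addr=0x2b blk=5 s=1: L1-HIT | VC [13]
  [4] addr=0x68 blk=13 s=1: VC-HIT | VC [5]
  [5] addr=0x29 blk=5 s=1: VC-HIT | VC [13]
  [6] addr=0x29 blk=5 s=1: L1-HIT | VC [13]
  [7] addr=0x2d blk=5 s=1: L1-HIT | VC [13]
  [8] addr=0x2c blk=5 s=1: L1-HIT | VC [13]
  [9] addr=0x6c blk=13 s=1: VC-HIT | VC [5]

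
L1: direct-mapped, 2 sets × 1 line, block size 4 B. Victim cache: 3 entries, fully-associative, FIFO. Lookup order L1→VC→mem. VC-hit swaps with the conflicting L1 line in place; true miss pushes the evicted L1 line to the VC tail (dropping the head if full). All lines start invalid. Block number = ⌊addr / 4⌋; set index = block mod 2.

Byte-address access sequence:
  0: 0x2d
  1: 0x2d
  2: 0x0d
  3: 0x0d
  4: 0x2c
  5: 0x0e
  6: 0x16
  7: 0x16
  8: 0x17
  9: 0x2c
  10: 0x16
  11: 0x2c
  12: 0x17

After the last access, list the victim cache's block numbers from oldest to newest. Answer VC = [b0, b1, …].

  [0] addr=0x2d blk=11 s=1: MISS | VC []
  [1] addr=0x2d blk=11 s=1: L1-HIT | VC []
  [2] addr=0xd blk=3 s=1: MISS | VC [11]
  [3] addr=0xd blk=3 s=1: L1-HIT | VC [11]
  [4] addr=0x2c blk=11 s=1: VC-HIT | VC [3]
  [5] addr=0xe blk=3 s=1: VC-HIT | VC [11]
  [6] addr=0x16 blk=5 s=1: MISS | VC [11, 3]
  [7] addr=0x16 blk=5 s=1: L1-HIT | VC [11, 3]
  [8] addr=0x17 blk=5 s=1: L1-HIT | VC [11, 3]
  [9] addr=0x2c blk=11 s=1: VC-HIT | VC [5, 3]
  [10] addr=0x16 blk=5 s=1: VC-HIT | VC [11, 3]
  [11] addr=0x2c blk=11 s=1: VC-HIT | VC [5, 3]
  [12] addr=0x17 blk=5 s=1: VC-HIT | VC [11, 3]

VC = [11, 3]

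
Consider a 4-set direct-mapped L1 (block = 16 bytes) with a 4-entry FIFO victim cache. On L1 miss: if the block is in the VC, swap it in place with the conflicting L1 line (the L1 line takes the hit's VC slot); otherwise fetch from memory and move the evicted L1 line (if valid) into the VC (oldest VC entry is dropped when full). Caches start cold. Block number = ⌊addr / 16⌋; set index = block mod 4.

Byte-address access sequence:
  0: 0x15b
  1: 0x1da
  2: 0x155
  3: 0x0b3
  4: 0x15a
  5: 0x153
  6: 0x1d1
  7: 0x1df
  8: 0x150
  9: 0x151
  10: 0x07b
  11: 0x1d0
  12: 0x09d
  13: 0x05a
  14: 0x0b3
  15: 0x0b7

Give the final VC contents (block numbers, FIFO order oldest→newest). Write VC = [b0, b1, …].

VC = [21, 7, 29, 9]

  [0] addr=0x15b blk=21 s=1: MISS | VC []
  [1] addr=0x1da blk=29 s=1: MISS | VC [21]
  [2] addr=0x155 blk=21 s=1: VC-HIT | VC [29]
  [3] addr=0xb3 blk=11 s=3: MISS | VC [29]
  [4] addr=0x15a blk=21 s=1: L1-HIT | VC [29]
  [5] addr=0x153 blk=21 s=1: L1-HIT | VC [29]
  [6] addr=0x1d1 blk=29 s=1: VC-HIT | VC [21]
  [7] addr=0x1df blk=29 s=1: L1-HIT | VC [21]
  [8] addr=0x150 blk=21 s=1: VC-HIT | VC [29]
  [9] addr=0x151 blk=21 s=1: L1-HIT | VC [29]
  [10] addr=0x7b blk=7 s=3: MISS | VC [29, 11]
  [11] addr=0x1d0 blk=29 s=1: VC-HIT | VC [21, 11]
  [12] addr=0x9d blk=9 s=1: MISS | VC [21, 11, 29]
  [13] addr=0x5a blk=5 s=1: MISS | VC [21, 11, 29, 9]
  [14] addr=0xb3 blk=11 s=3: VC-HIT | VC [21, 7, 29, 9]
  [15] addr=0xb7 blk=11 s=3: L1-HIT | VC [21, 7, 29, 9]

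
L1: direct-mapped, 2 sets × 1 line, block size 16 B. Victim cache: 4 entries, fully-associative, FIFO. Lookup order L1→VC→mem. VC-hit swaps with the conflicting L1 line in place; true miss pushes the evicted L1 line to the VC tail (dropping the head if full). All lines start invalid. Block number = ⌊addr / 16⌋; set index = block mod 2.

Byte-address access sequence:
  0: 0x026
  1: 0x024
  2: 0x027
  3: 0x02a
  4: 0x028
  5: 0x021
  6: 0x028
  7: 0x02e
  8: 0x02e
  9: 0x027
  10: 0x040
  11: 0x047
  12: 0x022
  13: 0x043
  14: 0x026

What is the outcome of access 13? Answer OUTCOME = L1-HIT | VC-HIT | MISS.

OUTCOME = VC-HIT

0: 0x26 (blk 2, set 0) → MISS  vc=[]
1: 0x24 (blk 2, set 0) → L1-HIT  vc=[]
2: 0x27 (blk 2, set 0) → L1-HIT  vc=[]
3: 0x2a (blk 2, set 0) → L1-HIT  vc=[]
4: 0x28 (blk 2, set 0) → L1-HIT  vc=[]
5: 0x21 (blk 2, set 0) → L1-HIT  vc=[]
6: 0x28 (blk 2, set 0) → L1-HIT  vc=[]
7: 0x2e (blk 2, set 0) → L1-HIT  vc=[]
8: 0x2e (blk 2, set 0) → L1-HIT  vc=[]
9: 0x27 (blk 2, set 0) → L1-HIT  vc=[]
10: 0x40 (blk 4, set 0) → MISS  vc=[2]
11: 0x47 (blk 4, set 0) → L1-HIT  vc=[2]
12: 0x22 (blk 2, set 0) → VC-HIT  vc=[4]
13: 0x43 (blk 4, set 0) → VC-HIT  vc=[2]
14: 0x26 (blk 2, set 0) → VC-HIT  vc=[4]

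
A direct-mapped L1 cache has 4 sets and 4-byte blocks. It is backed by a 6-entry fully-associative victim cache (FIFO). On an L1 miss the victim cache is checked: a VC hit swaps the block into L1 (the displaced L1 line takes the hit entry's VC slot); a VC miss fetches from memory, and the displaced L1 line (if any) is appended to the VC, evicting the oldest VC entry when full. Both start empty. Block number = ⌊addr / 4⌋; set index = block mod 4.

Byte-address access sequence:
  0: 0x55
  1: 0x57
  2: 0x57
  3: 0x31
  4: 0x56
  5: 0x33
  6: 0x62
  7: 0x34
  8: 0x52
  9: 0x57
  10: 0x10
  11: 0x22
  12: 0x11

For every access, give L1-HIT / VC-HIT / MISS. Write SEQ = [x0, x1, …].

0: 0x55 (blk 21, set 1) → MISS  vc=[]
1: 0x57 (blk 21, set 1) → L1-HIT  vc=[]
2: 0x57 (blk 21, set 1) → L1-HIT  vc=[]
3: 0x31 (blk 12, set 0) → MISS  vc=[]
4: 0x56 (blk 21, set 1) → L1-HIT  vc=[]
5: 0x33 (blk 12, set 0) → L1-HIT  vc=[]
6: 0x62 (blk 24, set 0) → MISS  vc=[12]
7: 0x34 (blk 13, set 1) → MISS  vc=[12, 21]
8: 0x52 (blk 20, set 0) → MISS  vc=[12, 21, 24]
9: 0x57 (blk 21, set 1) → VC-HIT  vc=[12, 13, 24]
10: 0x10 (blk 4, set 0) → MISS  vc=[12, 13, 24, 20]
11: 0x22 (blk 8, set 0) → MISS  vc=[12, 13, 24, 20, 4]
12: 0x11 (blk 4, set 0) → VC-HIT  vc=[12, 13, 24, 20, 8]

SEQ = [MISS, L1-HIT, L1-HIT, MISS, L1-HIT, L1-HIT, MISS, MISS, MISS, VC-HIT, MISS, MISS, VC-HIT]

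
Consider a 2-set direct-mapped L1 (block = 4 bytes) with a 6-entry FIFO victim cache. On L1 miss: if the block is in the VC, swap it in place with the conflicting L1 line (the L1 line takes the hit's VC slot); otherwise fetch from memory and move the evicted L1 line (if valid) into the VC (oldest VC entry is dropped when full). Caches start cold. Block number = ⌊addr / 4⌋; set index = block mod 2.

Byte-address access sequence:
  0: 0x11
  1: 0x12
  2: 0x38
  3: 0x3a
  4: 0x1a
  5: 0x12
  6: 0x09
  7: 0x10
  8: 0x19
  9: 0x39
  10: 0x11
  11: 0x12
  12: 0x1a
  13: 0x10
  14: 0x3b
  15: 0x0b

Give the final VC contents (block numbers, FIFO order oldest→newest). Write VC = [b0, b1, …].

VC = [4, 6, 14]

0: 0x11 (blk 4, set 0) → MISS  vc=[]
1: 0x12 (blk 4, set 0) → L1-HIT  vc=[]
2: 0x38 (blk 14, set 0) → MISS  vc=[4]
3: 0x3a (blk 14, set 0) → L1-HIT  vc=[4]
4: 0x1a (blk 6, set 0) → MISS  vc=[4, 14]
5: 0x12 (blk 4, set 0) → VC-HIT  vc=[6, 14]
6: 0x9 (blk 2, set 0) → MISS  vc=[6, 14, 4]
7: 0x10 (blk 4, set 0) → VC-HIT  vc=[6, 14, 2]
8: 0x19 (blk 6, set 0) → VC-HIT  vc=[4, 14, 2]
9: 0x39 (blk 14, set 0) → VC-HIT  vc=[4, 6, 2]
10: 0x11 (blk 4, set 0) → VC-HIT  vc=[14, 6, 2]
11: 0x12 (blk 4, set 0) → L1-HIT  vc=[14, 6, 2]
12: 0x1a (blk 6, set 0) → VC-HIT  vc=[14, 4, 2]
13: 0x10 (blk 4, set 0) → VC-HIT  vc=[14, 6, 2]
14: 0x3b (blk 14, set 0) → VC-HIT  vc=[4, 6, 2]
15: 0xb (blk 2, set 0) → VC-HIT  vc=[4, 6, 14]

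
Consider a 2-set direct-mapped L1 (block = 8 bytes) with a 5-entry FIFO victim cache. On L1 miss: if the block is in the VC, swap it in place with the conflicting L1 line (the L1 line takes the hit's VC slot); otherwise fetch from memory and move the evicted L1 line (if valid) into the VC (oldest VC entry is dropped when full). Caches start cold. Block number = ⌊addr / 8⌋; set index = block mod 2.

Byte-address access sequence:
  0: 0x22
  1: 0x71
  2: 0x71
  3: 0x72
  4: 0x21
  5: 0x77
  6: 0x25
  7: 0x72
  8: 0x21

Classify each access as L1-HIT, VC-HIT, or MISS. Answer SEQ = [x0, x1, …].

SEQ = [MISS, MISS, L1-HIT, L1-HIT, VC-HIT, VC-HIT, VC-HIT, VC-HIT, VC-HIT]

  [0] addr=0x22 blk=4 s=0: MISS | VC []
  [1] addr=0x71 blk=14 s=0: MISS | VC [4]
  [2] addr=0x71 blk=14 s=0: L1-HIT | VC [4]
  [3] addr=0x72 blk=14 s=0: L1-HIT | VC [4]
  [4] addr=0x21 blk=4 s=0: VC-HIT | VC [14]
  [5] addr=0x77 blk=14 s=0: VC-HIT | VC [4]
  [6] addr=0x25 blk=4 s=0: VC-HIT | VC [14]
  [7] addr=0x72 blk=14 s=0: VC-HIT | VC [4]
  [8] addr=0x21 blk=4 s=0: VC-HIT | VC [14]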